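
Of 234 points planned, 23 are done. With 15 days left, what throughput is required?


Formula: Required rate = Remaining points / Days left
Remaining = 234 - 23 = 211 points
Required rate = 211 / 15 = 14.07 points/day

14.07 points/day


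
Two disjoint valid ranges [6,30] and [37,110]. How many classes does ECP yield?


Valid ranges: [6,30] and [37,110]
Class 1: x < 6 — invalid
Class 2: 6 ≤ x ≤ 30 — valid
Class 3: 30 < x < 37 — invalid (gap between ranges)
Class 4: 37 ≤ x ≤ 110 — valid
Class 5: x > 110 — invalid
Total equivalence classes: 5

5 equivalence classes


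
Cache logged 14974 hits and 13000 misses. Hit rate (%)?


Formula: hit rate = hits / (hits + misses) * 100
hit rate = 14974 / (14974 + 13000) * 100
hit rate = 14974 / 27974 * 100
hit rate = 53.53%

53.53%


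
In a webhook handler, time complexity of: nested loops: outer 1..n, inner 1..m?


Reasoning: product of independent bounds
Complexity: O(n*m)

O(n*m)


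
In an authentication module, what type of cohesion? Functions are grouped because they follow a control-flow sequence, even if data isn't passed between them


Reasoning: Grouped by order of execution within a routine, not by data flow
Type: Procedural cohesion

Procedural cohesion


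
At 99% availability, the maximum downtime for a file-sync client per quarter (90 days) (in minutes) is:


Formula: allowed downtime = period * (100 - SLA) / 100
Period (quarter (90 days)) = 129600 minutes
Unavailability fraction = (100 - 99.0) / 100
Allowed downtime = 129600 * (100 - 99.0) / 100
Allowed downtime = 1296.0 minutes

1296.0 minutes


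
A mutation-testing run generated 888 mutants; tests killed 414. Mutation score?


Mutation score = killed / total * 100
Mutation score = 414 / 888 * 100
Mutation score = 46.62%

46.62%


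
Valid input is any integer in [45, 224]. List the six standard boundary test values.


Range: [45, 224]
Boundaries: just below min, min, min+1, max-1, max, just above max
Values: [44, 45, 46, 223, 224, 225]

[44, 45, 46, 223, 224, 225]


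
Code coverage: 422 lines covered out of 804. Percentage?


Coverage = covered / total * 100
Coverage = 422 / 804 * 100
Coverage = 52.49%

52.49%


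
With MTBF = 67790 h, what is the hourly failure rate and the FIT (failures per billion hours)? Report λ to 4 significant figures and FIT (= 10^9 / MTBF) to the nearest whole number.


Formula: λ = 1 / MTBF; FIT = λ × 1e9 = 1e9 / MTBF
λ = 1 / 67790 ≈ 1.475e-05 failures/hour
FIT = 1e9 / 67790 ≈ 14751 failures per 1e9 hours (nearest whole number)

λ = 1.475e-05 /h, FIT = 14751


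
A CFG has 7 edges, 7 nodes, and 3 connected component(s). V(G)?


Formula: V(G) = E - N + 2P
V(G) = 7 - 7 + 2*3
V(G) = 0 + 6
V(G) = 6

6


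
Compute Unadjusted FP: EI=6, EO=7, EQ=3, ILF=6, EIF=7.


UFP = EI*4 + EO*5 + EQ*4 + ILF*10 + EIF*7
UFP = 6*4 + 7*5 + 3*4 + 6*10 + 7*7
UFP = 24 + 35 + 12 + 60 + 49
UFP = 180

180


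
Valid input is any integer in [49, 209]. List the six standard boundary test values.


Range: [49, 209]
Boundaries: just below min, min, min+1, max-1, max, just above max
Values: [48, 49, 50, 208, 209, 210]

[48, 49, 50, 208, 209, 210]


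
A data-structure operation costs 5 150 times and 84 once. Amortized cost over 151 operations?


Formula: Amortized cost = Total cost / Operations
Total cost = (150 * 5) + (1 * 84)
Total cost = 750 + 84 = 834
Amortized = 834 / 151 = 5.5232

5.5232


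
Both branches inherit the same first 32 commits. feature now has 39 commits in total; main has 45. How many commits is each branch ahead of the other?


Common ancestor: commit #32
feature commits after divergence: 39 - 32 = 7
main commits after divergence: 45 - 32 = 13
feature is 7 commits ahead of main
main is 13 commits ahead of feature

feature ahead: 7, main ahead: 13


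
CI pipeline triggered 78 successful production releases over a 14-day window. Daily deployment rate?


Formula: deployments per day = releases / days
= 78 / 14
= 5.571 deploys/day
(equivalently, 39.0 deploys/week)

5.571 deploys/day


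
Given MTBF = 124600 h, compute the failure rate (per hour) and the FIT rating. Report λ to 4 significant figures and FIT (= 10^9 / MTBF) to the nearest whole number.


Formula: λ = 1 / MTBF; FIT = λ × 1e9 = 1e9 / MTBF
λ = 1 / 124600 ≈ 8.026e-06 failures/hour
FIT = 1e9 / 124600 ≈ 8026 failures per 1e9 hours (nearest whole number)

λ = 8.026e-06 /h, FIT = 8026


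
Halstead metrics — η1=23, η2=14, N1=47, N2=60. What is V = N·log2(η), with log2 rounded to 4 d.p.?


Formula: V = N * log2(η), where N = N1 + N2 and η = η1 + η2
η = 23 + 14 = 37
N = 47 + 60 = 107
log2(37) ≈ 5.2095
V = 107 * 5.2095 = 557.42

557.42


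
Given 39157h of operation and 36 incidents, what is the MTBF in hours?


Formula: MTBF = Total operating time / Number of failures
MTBF = 39157 / 36
MTBF = 1087.69 hours

1087.69 hours


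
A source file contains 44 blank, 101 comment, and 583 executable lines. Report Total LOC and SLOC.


Total LOC = blank + comment + code
Total LOC = 44 + 101 + 583 = 728
SLOC (source only) = code = 583

Total LOC: 728, SLOC: 583


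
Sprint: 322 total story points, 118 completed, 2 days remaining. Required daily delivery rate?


Formula: Required rate = Remaining points / Days left
Remaining = 322 - 118 = 204 points
Required rate = 204 / 2 = 102.0 points/day

102.0 points/day


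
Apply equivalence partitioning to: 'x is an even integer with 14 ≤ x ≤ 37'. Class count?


Constraint: even integers in [14, 37]
Class 1: x < 14 — out-of-range invalid
Class 2: x in [14,37] but odd — wrong type invalid
Class 3: x in [14,37] and even — valid
Class 4: x > 37 — out-of-range invalid
Total equivalence classes: 4

4 equivalence classes


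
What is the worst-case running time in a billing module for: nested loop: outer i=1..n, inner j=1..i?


Reasoning: triangle: n(n+1)/2 ~ n^2/2
Complexity: O(n^2)

O(n^2)


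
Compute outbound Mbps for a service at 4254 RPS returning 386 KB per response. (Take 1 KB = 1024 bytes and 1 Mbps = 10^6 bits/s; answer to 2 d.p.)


Formula: Mbps = payload_bytes * RPS * 8 / 1e6
Payload per request = 386 KB = 386 * 1024 = 395264 bytes
Total bytes/sec = 395264 * 4254 = 1681453056
Total bits/sec = 1681453056 * 8 = 13451624448
Mbps = 13451624448 / 1e6 = 13451.62

13451.62 Mbps


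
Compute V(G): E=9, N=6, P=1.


Formula: V(G) = E - N + 2P
V(G) = 9 - 6 + 2*1
V(G) = 3 + 2
V(G) = 5

5


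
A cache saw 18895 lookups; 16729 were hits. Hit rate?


Formula: hit rate = hits / (hits + misses) * 100
hit rate = 16729 / (16729 + 2166) * 100
hit rate = 16729 / 18895 * 100
hit rate = 88.54%

88.54%


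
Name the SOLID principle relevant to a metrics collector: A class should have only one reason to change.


This describes the Single Responsibility Principle (SRP)

Single Responsibility Principle (SRP)


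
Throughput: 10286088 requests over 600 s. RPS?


Formula: throughput = requests / seconds
throughput = 10286088 / 600
throughput = 17143.48 requests/second

17143.48 requests/second


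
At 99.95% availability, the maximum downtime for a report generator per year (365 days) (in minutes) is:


Formula: allowed downtime = period * (100 - SLA) / 100
Period (year (365 days)) = 525600 minutes
Unavailability fraction = (100 - 99.95) / 100
Allowed downtime = 525600 * (100 - 99.95) / 100
Allowed downtime = 262.8 minutes

262.8 minutes


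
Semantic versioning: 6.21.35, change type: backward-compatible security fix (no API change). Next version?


Current: 6.21.35
Change category: 'backward-compatible security fix (no API change)' → patch bump
SemVer rule: patch bump → increment PATCH (MAJOR and MINOR unchanged)
New: 6.21.36

6.21.36


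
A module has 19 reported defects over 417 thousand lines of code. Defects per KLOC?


Defect density = defects / KLOC
Defect density = 19 / 417
Defect density = 0.046 defects/KLOC

0.046 defects/KLOC


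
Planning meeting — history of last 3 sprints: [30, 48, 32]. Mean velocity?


Formula: Avg velocity = Total points / Number of sprints
Points: [30, 48, 32]
Sum = 30 + 48 + 32 = 110
Avg velocity = 110 / 3 = 36.67 points/sprint

36.67 points/sprint


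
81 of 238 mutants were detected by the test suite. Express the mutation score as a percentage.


Mutation score = killed / total * 100
Mutation score = 81 / 238 * 100
Mutation score = 34.03%

34.03%


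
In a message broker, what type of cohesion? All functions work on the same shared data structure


Reasoning: Functions share data
Type: Communicational cohesion

Communicational cohesion


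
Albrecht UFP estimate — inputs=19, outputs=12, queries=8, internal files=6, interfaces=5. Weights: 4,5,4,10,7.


UFP = EI*4 + EO*5 + EQ*4 + ILF*10 + EIF*7
UFP = 19*4 + 12*5 + 8*4 + 6*10 + 5*7
UFP = 76 + 60 + 32 + 60 + 35
UFP = 263

263


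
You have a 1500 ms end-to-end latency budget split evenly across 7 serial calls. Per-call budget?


Formula: per_stage = total_budget / stages
per_stage = 1500 / 7
per_stage = 214.29 ms

214.29 ms


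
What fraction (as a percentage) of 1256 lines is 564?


Coverage = covered / total * 100
Coverage = 564 / 1256 * 100
Coverage = 44.9%

44.9%


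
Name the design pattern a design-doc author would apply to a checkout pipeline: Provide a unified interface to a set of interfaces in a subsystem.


This matches the Facade pattern

Facade


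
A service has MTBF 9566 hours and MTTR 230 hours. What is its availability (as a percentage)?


Availability = MTBF / (MTBF + MTTR)
Availability = 9566 / (9566 + 230)
Availability = 9566 / 9796
Availability = 97.6521%

97.6521%


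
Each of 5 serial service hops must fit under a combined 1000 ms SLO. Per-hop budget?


Formula: per_stage = total_budget / stages
per_stage = 1000 / 5
per_stage = 200.0 ms

200.0 ms


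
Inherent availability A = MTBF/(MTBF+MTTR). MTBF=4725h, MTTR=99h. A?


Availability = MTBF / (MTBF + MTTR)
Availability = 4725 / (4725 + 99)
Availability = 4725 / 4824
Availability = 97.9478%

97.9478%


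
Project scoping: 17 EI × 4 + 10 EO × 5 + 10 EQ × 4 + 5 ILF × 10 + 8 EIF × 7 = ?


UFP = EI*4 + EO*5 + EQ*4 + ILF*10 + EIF*7
UFP = 17*4 + 10*5 + 10*4 + 5*10 + 8*7
UFP = 68 + 50 + 40 + 50 + 56
UFP = 264

264


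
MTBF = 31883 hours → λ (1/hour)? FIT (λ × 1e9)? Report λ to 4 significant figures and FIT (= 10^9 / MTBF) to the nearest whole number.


Formula: λ = 1 / MTBF; FIT = λ × 1e9 = 1e9 / MTBF
λ = 1 / 31883 ≈ 3.136e-05 failures/hour
FIT = 1e9 / 31883 ≈ 31365 failures per 1e9 hours (nearest whole number)

λ = 3.136e-05 /h, FIT = 31365


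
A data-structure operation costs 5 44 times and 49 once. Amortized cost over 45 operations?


Formula: Amortized cost = Total cost / Operations
Total cost = (44 * 5) + (1 * 49)
Total cost = 220 + 49 = 269
Amortized = 269 / 45 = 5.9778

5.9778


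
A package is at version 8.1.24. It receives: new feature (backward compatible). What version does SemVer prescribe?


Current: 8.1.24
Change category: 'new feature (backward compatible)' → minor bump
SemVer rule: minor bump → increment MINOR, reset PATCH to 0 (MAJOR unchanged)
New: 8.2.0

8.2.0


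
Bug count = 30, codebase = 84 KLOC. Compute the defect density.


Defect density = defects / KLOC
Defect density = 30 / 84
Defect density = 0.357 defects/KLOC

0.357 defects/KLOC


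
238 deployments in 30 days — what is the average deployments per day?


Formula: deployments per day = releases / days
= 238 / 30
= 7.933 deploys/day
(equivalently, 55.53 deploys/week)

7.933 deploys/day


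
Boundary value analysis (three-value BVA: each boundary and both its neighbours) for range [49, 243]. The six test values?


Range: [49, 243]
Boundaries: just below min, min, min+1, max-1, max, just above max
Values: [48, 49, 50, 242, 243, 244]

[48, 49, 50, 242, 243, 244]


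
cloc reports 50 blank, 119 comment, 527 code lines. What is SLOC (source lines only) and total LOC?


Total LOC = blank + comment + code
Total LOC = 50 + 119 + 527 = 696
SLOC (source only) = code = 527

Total LOC: 696, SLOC: 527


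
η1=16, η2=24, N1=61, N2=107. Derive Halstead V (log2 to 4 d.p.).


Formula: V = N * log2(η), where N = N1 + N2 and η = η1 + η2
η = 16 + 24 = 40
N = 61 + 107 = 168
log2(40) ≈ 5.3219
V = 168 * 5.3219 = 894.08

894.08


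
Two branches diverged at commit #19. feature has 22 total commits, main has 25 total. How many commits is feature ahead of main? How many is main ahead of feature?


Common ancestor: commit #19
feature commits after divergence: 22 - 19 = 3
main commits after divergence: 25 - 19 = 6
feature is 3 commits ahead of main
main is 6 commits ahead of feature

feature ahead: 3, main ahead: 6


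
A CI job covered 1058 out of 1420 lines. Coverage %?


Coverage = covered / total * 100
Coverage = 1058 / 1420 * 100
Coverage = 74.51%

74.51%


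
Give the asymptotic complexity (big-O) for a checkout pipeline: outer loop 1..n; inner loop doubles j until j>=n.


Reasoning: linear outer times logarithmic inner
Complexity: O(n log n)

O(n log n)


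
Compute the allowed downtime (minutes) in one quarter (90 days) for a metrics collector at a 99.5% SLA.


Formula: allowed downtime = period * (100 - SLA) / 100
Period (quarter (90 days)) = 129600 minutes
Unavailability fraction = (100 - 99.5) / 100
Allowed downtime = 129600 * (100 - 99.5) / 100
Allowed downtime = 648.0 minutes

648.0 minutes


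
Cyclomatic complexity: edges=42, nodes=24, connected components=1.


Formula: V(G) = E - N + 2P
V(G) = 42 - 24 + 2*1
V(G) = 18 + 2
V(G) = 20

20


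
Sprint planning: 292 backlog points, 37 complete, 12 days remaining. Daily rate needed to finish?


Formula: Required rate = Remaining points / Days left
Remaining = 292 - 37 = 255 points
Required rate = 255 / 12 = 21.25 points/day

21.25 points/day


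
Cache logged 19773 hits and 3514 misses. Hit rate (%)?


Formula: hit rate = hits / (hits + misses) * 100
hit rate = 19773 / (19773 + 3514) * 100
hit rate = 19773 / 23287 * 100
hit rate = 84.91%

84.91%


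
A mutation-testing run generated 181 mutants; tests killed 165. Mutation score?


Mutation score = killed / total * 100
Mutation score = 165 / 181 * 100
Mutation score = 91.16%

91.16%


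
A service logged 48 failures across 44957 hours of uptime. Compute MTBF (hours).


Formula: MTBF = Total operating time / Number of failures
MTBF = 44957 / 48
MTBF = 936.6 hours

936.6 hours


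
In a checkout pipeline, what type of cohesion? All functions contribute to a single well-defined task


Reasoning: Best: single purpose
Type: Functional cohesion

Functional cohesion


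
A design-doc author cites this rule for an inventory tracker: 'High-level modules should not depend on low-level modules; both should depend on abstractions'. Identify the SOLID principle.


This describes the Dependency Inversion Principle (DIP)

Dependency Inversion Principle (DIP)


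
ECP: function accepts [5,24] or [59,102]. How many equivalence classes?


Valid ranges: [5,24] and [59,102]
Class 1: x < 5 — invalid
Class 2: 5 ≤ x ≤ 24 — valid
Class 3: 24 < x < 59 — invalid (gap between ranges)
Class 4: 59 ≤ x ≤ 102 — valid
Class 5: x > 102 — invalid
Total equivalence classes: 5

5 equivalence classes


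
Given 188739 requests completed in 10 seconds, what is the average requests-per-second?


Formula: throughput = requests / seconds
throughput = 188739 / 10
throughput = 18873.9 requests/second

18873.9 requests/second


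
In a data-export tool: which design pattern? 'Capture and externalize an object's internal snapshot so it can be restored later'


This matches the Memento pattern

Memento


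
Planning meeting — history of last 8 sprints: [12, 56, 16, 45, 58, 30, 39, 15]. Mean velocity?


Formula: Avg velocity = Total points / Number of sprints
Points: [12, 56, 16, 45, 58, 30, 39, 15]
Sum = 12 + 56 + 16 + 45 + 58 + 30 + 39 + 15 = 271
Avg velocity = 271 / 8 = 33.88 points/sprint

33.88 points/sprint


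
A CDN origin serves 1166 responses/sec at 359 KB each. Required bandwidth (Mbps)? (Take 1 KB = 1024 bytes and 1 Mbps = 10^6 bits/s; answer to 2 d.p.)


Formula: Mbps = payload_bytes * RPS * 8 / 1e6
Payload per request = 359 KB = 359 * 1024 = 367616 bytes
Total bytes/sec = 367616 * 1166 = 428640256
Total bits/sec = 428640256 * 8 = 3429122048
Mbps = 3429122048 / 1e6 = 3429.12

3429.12 Mbps


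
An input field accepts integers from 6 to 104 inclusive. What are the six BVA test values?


Range: [6, 104]
Boundaries: just below min, min, min+1, max-1, max, just above max
Values: [5, 6, 7, 103, 104, 105]

[5, 6, 7, 103, 104, 105]


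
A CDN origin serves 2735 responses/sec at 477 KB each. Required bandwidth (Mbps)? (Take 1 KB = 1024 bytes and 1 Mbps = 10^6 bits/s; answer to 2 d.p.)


Formula: Mbps = payload_bytes * RPS * 8 / 1e6
Payload per request = 477 KB = 477 * 1024 = 488448 bytes
Total bytes/sec = 488448 * 2735 = 1335905280
Total bits/sec = 1335905280 * 8 = 10687242240
Mbps = 10687242240 / 1e6 = 10687.24

10687.24 Mbps


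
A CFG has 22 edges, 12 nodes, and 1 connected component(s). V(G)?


Formula: V(G) = E - N + 2P
V(G) = 22 - 12 + 2*1
V(G) = 10 + 2
V(G) = 12

12


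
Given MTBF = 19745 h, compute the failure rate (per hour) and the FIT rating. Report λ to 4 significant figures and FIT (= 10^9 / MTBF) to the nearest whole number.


Formula: λ = 1 / MTBF; FIT = λ × 1e9 = 1e9 / MTBF
λ = 1 / 19745 ≈ 5.065e-05 failures/hour
FIT = 1e9 / 19745 ≈ 50646 failures per 1e9 hours (nearest whole number)

λ = 5.065e-05 /h, FIT = 50646


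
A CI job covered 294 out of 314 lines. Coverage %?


Coverage = covered / total * 100
Coverage = 294 / 314 * 100
Coverage = 93.63%

93.63%


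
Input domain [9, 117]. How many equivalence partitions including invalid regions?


Valid range: [9, 117]
Class 1: x < 9 — invalid
Class 2: 9 ≤ x ≤ 117 — valid
Class 3: x > 117 — invalid
Total equivalence classes: 3

3 equivalence classes


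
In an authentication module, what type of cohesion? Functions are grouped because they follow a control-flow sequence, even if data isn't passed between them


Reasoning: Grouped by order of execution within a routine, not by data flow
Type: Procedural cohesion

Procedural cohesion


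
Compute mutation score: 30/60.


Mutation score = killed / total * 100
Mutation score = 30 / 60 * 100
Mutation score = 50.0%

50.0%


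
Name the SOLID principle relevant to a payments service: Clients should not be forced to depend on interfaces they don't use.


This describes the Interface Segregation Principle (ISP)

Interface Segregation Principle (ISP)


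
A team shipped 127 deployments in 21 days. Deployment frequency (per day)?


Formula: deployments per day = releases / days
= 127 / 21
= 6.048 deploys/day
(equivalently, 42.33 deploys/week)

6.048 deploys/day


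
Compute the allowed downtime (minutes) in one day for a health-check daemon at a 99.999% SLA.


Formula: allowed downtime = period * (100 - SLA) / 100
Period (day) = 1440 minutes
Unavailability fraction = (100 - 99.999) / 100
Allowed downtime = 1440 * (100 - 99.999) / 100
Allowed downtime = 0.0144 minutes

0.0144 minutes


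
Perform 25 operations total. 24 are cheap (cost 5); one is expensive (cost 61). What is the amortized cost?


Formula: Amortized cost = Total cost / Operations
Total cost = (24 * 5) + (1 * 61)
Total cost = 120 + 61 = 181
Amortized = 181 / 25 = 7.24

7.24


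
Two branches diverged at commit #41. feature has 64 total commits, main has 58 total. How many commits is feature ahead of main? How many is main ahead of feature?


Common ancestor: commit #41
feature commits after divergence: 64 - 41 = 23
main commits after divergence: 58 - 41 = 17
feature is 23 commits ahead of main
main is 17 commits ahead of feature

feature ahead: 23, main ahead: 17


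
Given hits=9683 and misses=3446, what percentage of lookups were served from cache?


Formula: hit rate = hits / (hits + misses) * 100
hit rate = 9683 / (9683 + 3446) * 100
hit rate = 9683 / 13129 * 100
hit rate = 73.75%

73.75%


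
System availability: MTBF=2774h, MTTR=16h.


Availability = MTBF / (MTBF + MTTR)
Availability = 2774 / (2774 + 16)
Availability = 2774 / 2790
Availability = 99.4265%

99.4265%


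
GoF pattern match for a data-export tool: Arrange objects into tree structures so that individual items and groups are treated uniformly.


This matches the Composite pattern

Composite


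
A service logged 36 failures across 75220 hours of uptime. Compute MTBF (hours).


Formula: MTBF = Total operating time / Number of failures
MTBF = 75220 / 36
MTBF = 2089.44 hours

2089.44 hours


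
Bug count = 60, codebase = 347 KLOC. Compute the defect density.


Defect density = defects / KLOC
Defect density = 60 / 347
Defect density = 0.173 defects/KLOC

0.173 defects/KLOC


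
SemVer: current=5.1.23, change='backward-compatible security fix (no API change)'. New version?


Current: 5.1.23
Change category: 'backward-compatible security fix (no API change)' → patch bump
SemVer rule: patch bump → increment PATCH (MAJOR and MINOR unchanged)
New: 5.1.24

5.1.24


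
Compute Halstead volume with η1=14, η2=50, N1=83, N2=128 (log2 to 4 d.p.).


Formula: V = N * log2(η), where N = N1 + N2 and η = η1 + η2
η = 14 + 50 = 64
N = 83 + 128 = 211
log2(64) ≈ 6.0000
V = 211 * 6.0000 = 1266.00

1266.00


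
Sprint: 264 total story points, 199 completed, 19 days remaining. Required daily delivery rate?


Formula: Required rate = Remaining points / Days left
Remaining = 264 - 199 = 65 points
Required rate = 65 / 19 = 3.42 points/day

3.42 points/day


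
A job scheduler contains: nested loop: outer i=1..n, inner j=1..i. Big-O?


Reasoning: triangle: n(n+1)/2 ~ n^2/2
Complexity: O(n^2)

O(n^2)


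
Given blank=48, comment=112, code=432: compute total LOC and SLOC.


Total LOC = blank + comment + code
Total LOC = 48 + 112 + 432 = 592
SLOC (source only) = code = 432

Total LOC: 592, SLOC: 432


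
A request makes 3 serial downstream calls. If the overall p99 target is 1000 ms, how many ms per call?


Formula: per_stage = total_budget / stages
per_stage = 1000 / 3
per_stage = 333.33 ms

333.33 ms


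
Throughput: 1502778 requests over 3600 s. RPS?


Formula: throughput = requests / seconds
throughput = 1502778 / 3600
throughput = 417.44 requests/second

417.44 requests/second


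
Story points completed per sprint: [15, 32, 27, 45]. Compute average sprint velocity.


Formula: Avg velocity = Total points / Number of sprints
Points: [15, 32, 27, 45]
Sum = 15 + 32 + 27 + 45 = 119
Avg velocity = 119 / 4 = 29.75 points/sprint

29.75 points/sprint


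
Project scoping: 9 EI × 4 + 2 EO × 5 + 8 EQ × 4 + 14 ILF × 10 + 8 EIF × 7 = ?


UFP = EI*4 + EO*5 + EQ*4 + ILF*10 + EIF*7
UFP = 9*4 + 2*5 + 8*4 + 14*10 + 8*7
UFP = 36 + 10 + 32 + 140 + 56
UFP = 274

274


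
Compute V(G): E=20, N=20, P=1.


Formula: V(G) = E - N + 2P
V(G) = 20 - 20 + 2*1
V(G) = 0 + 2
V(G) = 2

2


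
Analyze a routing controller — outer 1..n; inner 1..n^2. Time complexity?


Reasoning: n times n^2
Complexity: O(n^3)

O(n^3)


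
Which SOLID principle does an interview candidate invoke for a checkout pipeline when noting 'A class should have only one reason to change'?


This describes the Single Responsibility Principle (SRP)

Single Responsibility Principle (SRP)


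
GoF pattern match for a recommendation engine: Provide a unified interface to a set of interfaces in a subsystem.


This matches the Facade pattern

Facade


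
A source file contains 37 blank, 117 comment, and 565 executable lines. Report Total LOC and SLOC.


Total LOC = blank + comment + code
Total LOC = 37 + 117 + 565 = 719
SLOC (source only) = code = 565

Total LOC: 719, SLOC: 565


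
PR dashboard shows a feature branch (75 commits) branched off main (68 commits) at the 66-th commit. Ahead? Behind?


Common ancestor: commit #66
feature commits after divergence: 75 - 66 = 9
main commits after divergence: 68 - 66 = 2
feature is 9 commits ahead of main
main is 2 commits ahead of feature

feature ahead: 9, main ahead: 2


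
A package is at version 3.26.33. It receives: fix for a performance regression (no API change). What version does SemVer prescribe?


Current: 3.26.33
Change category: 'fix for a performance regression (no API change)' → patch bump
SemVer rule: patch bump → increment PATCH (MAJOR and MINOR unchanged)
New: 3.26.34

3.26.34


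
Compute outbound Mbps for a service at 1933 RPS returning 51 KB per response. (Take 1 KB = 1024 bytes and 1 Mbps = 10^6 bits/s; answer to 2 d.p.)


Formula: Mbps = payload_bytes * RPS * 8 / 1e6
Payload per request = 51 KB = 51 * 1024 = 52224 bytes
Total bytes/sec = 52224 * 1933 = 100948992
Total bits/sec = 100948992 * 8 = 807591936
Mbps = 807591936 / 1e6 = 807.59

807.59 Mbps


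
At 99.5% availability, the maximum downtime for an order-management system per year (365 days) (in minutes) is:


Formula: allowed downtime = period * (100 - SLA) / 100
Period (year (365 days)) = 525600 minutes
Unavailability fraction = (100 - 99.5) / 100
Allowed downtime = 525600 * (100 - 99.5) / 100
Allowed downtime = 2628.0 minutes

2628.0 minutes


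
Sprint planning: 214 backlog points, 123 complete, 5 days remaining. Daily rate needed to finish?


Formula: Required rate = Remaining points / Days left
Remaining = 214 - 123 = 91 points
Required rate = 91 / 5 = 18.2 points/day

18.2 points/day


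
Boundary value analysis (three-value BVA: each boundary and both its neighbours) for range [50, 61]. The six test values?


Range: [50, 61]
Boundaries: just below min, min, min+1, max-1, max, just above max
Values: [49, 50, 51, 60, 61, 62]

[49, 50, 51, 60, 61, 62]


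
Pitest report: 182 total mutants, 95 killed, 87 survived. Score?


Mutation score = killed / total * 100
Mutation score = 95 / 182 * 100
Mutation score = 52.2%

52.2%


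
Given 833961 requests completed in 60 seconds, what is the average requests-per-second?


Formula: throughput = requests / seconds
throughput = 833961 / 60
throughput = 13899.35 requests/second

13899.35 requests/second


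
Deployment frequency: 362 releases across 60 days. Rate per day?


Formula: deployments per day = releases / days
= 362 / 60
= 6.033 deploys/day
(equivalently, 42.23 deploys/week)

6.033 deploys/day


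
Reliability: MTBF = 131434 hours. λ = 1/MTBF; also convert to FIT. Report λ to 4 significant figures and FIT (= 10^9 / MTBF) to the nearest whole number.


Formula: λ = 1 / MTBF; FIT = λ × 1e9 = 1e9 / MTBF
λ = 1 / 131434 ≈ 7.608e-06 failures/hour
FIT = 1e9 / 131434 ≈ 7608 failures per 1e9 hours (nearest whole number)

λ = 7.608e-06 /h, FIT = 7608


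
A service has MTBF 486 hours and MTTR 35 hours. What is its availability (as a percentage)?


Availability = MTBF / (MTBF + MTTR)
Availability = 486 / (486 + 35)
Availability = 486 / 521
Availability = 93.2821%

93.2821%


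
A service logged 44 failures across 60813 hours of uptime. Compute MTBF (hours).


Formula: MTBF = Total operating time / Number of failures
MTBF = 60813 / 44
MTBF = 1382.11 hours

1382.11 hours


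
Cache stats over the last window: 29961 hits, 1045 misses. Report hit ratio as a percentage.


Formula: hit rate = hits / (hits + misses) * 100
hit rate = 29961 / (29961 + 1045) * 100
hit rate = 29961 / 31006 * 100
hit rate = 96.63%

96.63%


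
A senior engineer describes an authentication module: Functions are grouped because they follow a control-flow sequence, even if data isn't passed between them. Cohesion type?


Reasoning: Grouped by order of execution within a routine, not by data flow
Type: Procedural cohesion

Procedural cohesion


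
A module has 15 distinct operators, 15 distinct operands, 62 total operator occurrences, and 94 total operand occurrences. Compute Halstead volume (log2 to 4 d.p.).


Formula: V = N * log2(η), where N = N1 + N2 and η = η1 + η2
η = 15 + 15 = 30
N = 62 + 94 = 156
log2(30) ≈ 4.9069
V = 156 * 4.9069 = 765.48

765.48


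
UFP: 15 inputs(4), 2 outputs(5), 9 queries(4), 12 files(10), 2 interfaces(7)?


UFP = EI*4 + EO*5 + EQ*4 + ILF*10 + EIF*7
UFP = 15*4 + 2*5 + 9*4 + 12*10 + 2*7
UFP = 60 + 10 + 36 + 120 + 14
UFP = 240

240


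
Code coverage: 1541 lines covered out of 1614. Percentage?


Coverage = covered / total * 100
Coverage = 1541 / 1614 * 100
Coverage = 95.48%

95.48%


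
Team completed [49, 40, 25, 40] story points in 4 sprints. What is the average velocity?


Formula: Avg velocity = Total points / Number of sprints
Points: [49, 40, 25, 40]
Sum = 49 + 40 + 25 + 40 = 154
Avg velocity = 154 / 4 = 38.5 points/sprint

38.5 points/sprint


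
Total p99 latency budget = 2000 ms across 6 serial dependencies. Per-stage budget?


Formula: per_stage = total_budget / stages
per_stage = 2000 / 6
per_stage = 333.33 ms

333.33 ms


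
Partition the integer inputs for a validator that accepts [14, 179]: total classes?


Valid range: [14, 179]
Class 1: x < 14 — invalid
Class 2: 14 ≤ x ≤ 179 — valid
Class 3: x > 179 — invalid
Total equivalence classes: 3

3 equivalence classes


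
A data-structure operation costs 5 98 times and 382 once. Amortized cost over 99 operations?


Formula: Amortized cost = Total cost / Operations
Total cost = (98 * 5) + (1 * 382)
Total cost = 490 + 382 = 872
Amortized = 872 / 99 = 8.8081

8.8081


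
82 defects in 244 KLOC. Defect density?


Defect density = defects / KLOC
Defect density = 82 / 244
Defect density = 0.336 defects/KLOC

0.336 defects/KLOC


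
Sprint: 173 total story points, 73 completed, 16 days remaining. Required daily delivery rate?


Formula: Required rate = Remaining points / Days left
Remaining = 173 - 73 = 100 points
Required rate = 100 / 16 = 6.25 points/day

6.25 points/day


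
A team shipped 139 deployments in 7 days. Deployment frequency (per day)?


Formula: deployments per day = releases / days
= 139 / 7
= 19.857 deploys/day
(equivalently, 139.0 deploys/week)

19.857 deploys/day


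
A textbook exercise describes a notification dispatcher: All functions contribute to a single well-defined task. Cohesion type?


Reasoning: Best: single purpose
Type: Functional cohesion

Functional cohesion


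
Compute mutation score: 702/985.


Mutation score = killed / total * 100
Mutation score = 702 / 985 * 100
Mutation score = 71.27%

71.27%


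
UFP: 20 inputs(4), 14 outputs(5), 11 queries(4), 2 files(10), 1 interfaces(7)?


UFP = EI*4 + EO*5 + EQ*4 + ILF*10 + EIF*7
UFP = 20*4 + 14*5 + 11*4 + 2*10 + 1*7
UFP = 80 + 70 + 44 + 20 + 7
UFP = 221

221


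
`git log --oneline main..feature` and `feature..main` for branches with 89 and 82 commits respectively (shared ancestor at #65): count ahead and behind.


Common ancestor: commit #65
feature commits after divergence: 89 - 65 = 24
main commits after divergence: 82 - 65 = 17
feature is 24 commits ahead of main
main is 17 commits ahead of feature

feature ahead: 24, main ahead: 17


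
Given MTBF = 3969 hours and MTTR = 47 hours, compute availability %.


Availability = MTBF / (MTBF + MTTR)
Availability = 3969 / (3969 + 47)
Availability = 3969 / 4016
Availability = 98.8297%

98.8297%


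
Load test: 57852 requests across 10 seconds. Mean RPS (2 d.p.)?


Formula: throughput = requests / seconds
throughput = 57852 / 10
throughput = 5785.2 requests/second

5785.2 requests/second


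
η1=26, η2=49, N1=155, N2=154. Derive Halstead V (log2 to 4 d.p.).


Formula: V = N * log2(η), where N = N1 + N2 and η = η1 + η2
η = 26 + 49 = 75
N = 155 + 154 = 309
log2(75) ≈ 6.2288
V = 309 * 6.2288 = 1924.70

1924.70


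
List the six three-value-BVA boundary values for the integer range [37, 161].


Range: [37, 161]
Boundaries: just below min, min, min+1, max-1, max, just above max
Values: [36, 37, 38, 160, 161, 162]

[36, 37, 38, 160, 161, 162]


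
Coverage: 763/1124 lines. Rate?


Coverage = covered / total * 100
Coverage = 763 / 1124 * 100
Coverage = 67.88%

67.88%


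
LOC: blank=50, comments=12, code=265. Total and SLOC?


Total LOC = blank + comment + code
Total LOC = 50 + 12 + 265 = 327
SLOC (source only) = code = 265

Total LOC: 327, SLOC: 265


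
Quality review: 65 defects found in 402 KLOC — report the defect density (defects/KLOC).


Defect density = defects / KLOC
Defect density = 65 / 402
Defect density = 0.162 defects/KLOC

0.162 defects/KLOC


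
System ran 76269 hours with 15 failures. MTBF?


Formula: MTBF = Total operating time / Number of failures
MTBF = 76269 / 15
MTBF = 5084.6 hours

5084.6 hours


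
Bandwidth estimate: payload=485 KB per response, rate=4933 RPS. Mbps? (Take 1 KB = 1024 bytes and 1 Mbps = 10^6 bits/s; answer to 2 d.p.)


Formula: Mbps = payload_bytes * RPS * 8 / 1e6
Payload per request = 485 KB = 485 * 1024 = 496640 bytes
Total bytes/sec = 496640 * 4933 = 2449925120
Total bits/sec = 2449925120 * 8 = 19599400960
Mbps = 19599400960 / 1e6 = 19599.4

19599.4 Mbps


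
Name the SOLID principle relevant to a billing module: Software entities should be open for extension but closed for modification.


This describes the Open/Closed Principle (OCP)

Open/Closed Principle (OCP)


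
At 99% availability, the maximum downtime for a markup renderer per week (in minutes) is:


Formula: allowed downtime = period * (100 - SLA) / 100
Period (week) = 10080 minutes
Unavailability fraction = (100 - 99.0) / 100
Allowed downtime = 10080 * (100 - 99.0) / 100
Allowed downtime = 100.8 minutes

100.8 minutes


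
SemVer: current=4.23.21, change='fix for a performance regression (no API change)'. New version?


Current: 4.23.21
Change category: 'fix for a performance regression (no API change)' → patch bump
SemVer rule: patch bump → increment PATCH (MAJOR and MINOR unchanged)
New: 4.23.22

4.23.22


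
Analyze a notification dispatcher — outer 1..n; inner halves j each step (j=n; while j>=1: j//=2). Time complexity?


Reasoning: n times log n
Complexity: O(n log n)

O(n log n)


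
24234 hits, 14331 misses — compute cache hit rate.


Formula: hit rate = hits / (hits + misses) * 100
hit rate = 24234 / (24234 + 14331) * 100
hit rate = 24234 / 38565 * 100
hit rate = 62.84%

62.84%


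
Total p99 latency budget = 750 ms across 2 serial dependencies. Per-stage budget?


Formula: per_stage = total_budget / stages
per_stage = 750 / 2
per_stage = 375.0 ms

375.0 ms


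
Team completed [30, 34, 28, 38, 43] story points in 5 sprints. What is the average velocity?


Formula: Avg velocity = Total points / Number of sprints
Points: [30, 34, 28, 38, 43]
Sum = 30 + 34 + 28 + 38 + 43 = 173
Avg velocity = 173 / 5 = 34.6 points/sprint

34.6 points/sprint


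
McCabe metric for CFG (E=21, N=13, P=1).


Formula: V(G) = E - N + 2P
V(G) = 21 - 13 + 2*1
V(G) = 8 + 2
V(G) = 10

10


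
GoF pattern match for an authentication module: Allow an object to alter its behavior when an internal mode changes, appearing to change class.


This matches the State pattern

State


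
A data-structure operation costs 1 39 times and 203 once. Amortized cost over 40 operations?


Formula: Amortized cost = Total cost / Operations
Total cost = (39 * 1) + (1 * 203)
Total cost = 39 + 203 = 242
Amortized = 242 / 40 = 6.05

6.05


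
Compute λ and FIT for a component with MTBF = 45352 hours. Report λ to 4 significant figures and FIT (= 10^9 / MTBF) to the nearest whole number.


Formula: λ = 1 / MTBF; FIT = λ × 1e9 = 1e9 / MTBF
λ = 1 / 45352 ≈ 2.205e-05 failures/hour
FIT = 1e9 / 45352 ≈ 22050 failures per 1e9 hours (nearest whole number)

λ = 2.205e-05 /h, FIT = 22050


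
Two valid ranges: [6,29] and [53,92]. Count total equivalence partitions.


Valid ranges: [6,29] and [53,92]
Class 1: x < 6 — invalid
Class 2: 6 ≤ x ≤ 29 — valid
Class 3: 29 < x < 53 — invalid (gap between ranges)
Class 4: 53 ≤ x ≤ 92 — valid
Class 5: x > 92 — invalid
Total equivalence classes: 5

5 equivalence classes


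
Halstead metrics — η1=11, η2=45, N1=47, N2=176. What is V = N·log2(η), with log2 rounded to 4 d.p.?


Formula: V = N * log2(η), where N = N1 + N2 and η = η1 + η2
η = 11 + 45 = 56
N = 47 + 176 = 223
log2(56) ≈ 5.8074
V = 223 * 5.8074 = 1295.05

1295.05


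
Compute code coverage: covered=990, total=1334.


Coverage = covered / total * 100
Coverage = 990 / 1334 * 100
Coverage = 74.21%

74.21%


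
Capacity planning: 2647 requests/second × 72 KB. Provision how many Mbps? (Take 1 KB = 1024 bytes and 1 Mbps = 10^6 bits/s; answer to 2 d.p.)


Formula: Mbps = payload_bytes * RPS * 8 / 1e6
Payload per request = 72 KB = 72 * 1024 = 73728 bytes
Total bytes/sec = 73728 * 2647 = 195158016
Total bits/sec = 195158016 * 8 = 1561264128
Mbps = 1561264128 / 1e6 = 1561.26

1561.26 Mbps


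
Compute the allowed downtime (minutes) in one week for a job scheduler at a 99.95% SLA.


Formula: allowed downtime = period * (100 - SLA) / 100
Period (week) = 10080 minutes
Unavailability fraction = (100 - 99.95) / 100
Allowed downtime = 10080 * (100 - 99.95) / 100
Allowed downtime = 5.04 minutes

5.04 minutes


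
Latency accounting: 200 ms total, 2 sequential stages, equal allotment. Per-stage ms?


Formula: per_stage = total_budget / stages
per_stage = 200 / 2
per_stage = 100.0 ms

100.0 ms


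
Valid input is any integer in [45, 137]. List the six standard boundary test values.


Range: [45, 137]
Boundaries: just below min, min, min+1, max-1, max, just above max
Values: [44, 45, 46, 136, 137, 138]

[44, 45, 46, 136, 137, 138]


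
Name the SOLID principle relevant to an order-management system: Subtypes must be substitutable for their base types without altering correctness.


This describes the Liskov Substitution Principle (LSP)

Liskov Substitution Principle (LSP)


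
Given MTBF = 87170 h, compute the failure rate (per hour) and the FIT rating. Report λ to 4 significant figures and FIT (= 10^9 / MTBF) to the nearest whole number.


Formula: λ = 1 / MTBF; FIT = λ × 1e9 = 1e9 / MTBF
λ = 1 / 87170 ≈ 1.147e-05 failures/hour
FIT = 1e9 / 87170 ≈ 11472 failures per 1e9 hours (nearest whole number)

λ = 1.147e-05 /h, FIT = 11472


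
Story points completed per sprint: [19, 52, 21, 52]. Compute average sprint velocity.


Formula: Avg velocity = Total points / Number of sprints
Points: [19, 52, 21, 52]
Sum = 19 + 52 + 21 + 52 = 144
Avg velocity = 144 / 4 = 36.0 points/sprint

36.0 points/sprint


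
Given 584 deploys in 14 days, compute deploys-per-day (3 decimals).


Formula: deployments per day = releases / days
= 584 / 14
= 41.714 deploys/day
(equivalently, 292.0 deploys/week)

41.714 deploys/day


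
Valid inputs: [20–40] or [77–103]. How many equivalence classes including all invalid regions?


Valid ranges: [20,40] and [77,103]
Class 1: x < 20 — invalid
Class 2: 20 ≤ x ≤ 40 — valid
Class 3: 40 < x < 77 — invalid (gap between ranges)
Class 4: 77 ≤ x ≤ 103 — valid
Class 5: x > 103 — invalid
Total equivalence classes: 5

5 equivalence classes


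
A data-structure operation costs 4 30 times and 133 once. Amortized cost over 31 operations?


Formula: Amortized cost = Total cost / Operations
Total cost = (30 * 4) + (1 * 133)
Total cost = 120 + 133 = 253
Amortized = 253 / 31 = 8.1613

8.1613


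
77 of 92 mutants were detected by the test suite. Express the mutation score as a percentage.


Mutation score = killed / total * 100
Mutation score = 77 / 92 * 100
Mutation score = 83.7%

83.7%
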